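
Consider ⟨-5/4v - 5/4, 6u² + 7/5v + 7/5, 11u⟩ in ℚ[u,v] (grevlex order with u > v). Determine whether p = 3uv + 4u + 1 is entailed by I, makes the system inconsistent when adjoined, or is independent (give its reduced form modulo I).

Adjoining 3uv + 4u + 1 makes the ideal the whole ring: the system is inconsistent.

First compute the reduced Gröbner basis of I by Buchberger's algorithm.
f_1 = -5/4v - 5/4, LT = v.
f_2 = 6u² + 7/5v + 7/5, LT = u².
f_3 = 11u, LT = u.

S(f_1,f_2): leading monomials are coprime, so the S-polynomial reduces to 0 (Buchberger's first criterion).
S(f_1,f_3): leading monomials are coprime, so the S-polynomial reduces to 0 (Buchberger's first criterion).
S(f_2,f_3): lcm = u². S = 7/30v + 7/30.
  leading term v: subtract (-14/75)·f_1 from 7/30v + 7/30 → 0
  remainder 0.

Every S-polynomial of the final basis reduces to 0, so we have a Gröbner basis.
Inter-reduce: drop elements whose leading term is divisible by another's, tail-reduce, and make monic.
Reduced Gröbner basis: {u, v + 1}.
Label its elements g_1 = u, g_2 = v + 1.

Reduce p = 3uv + 4u + 1 modulo G:
  leading term uv: subtract (3v)·g_1 from 3uv + 4u + 1 → 4u + 1
  leading term u: subtract (4)·g_1 from 4u + 1 → 1
  leading term 1: no divisor's leading term divides it; move 1 to the remainder.
  normal form = 1.
The normal form is nonzero, so p ∉ I. Since p minus its normal form lies in I, I + (p) = I + (r) where r = 1; decide whether this ideal is the whole ring.
Here r = 1 is a nonzero constant, hence a unit: 1 ∈ I + (p), the Gröbner basis of I + (p) is {1}, and the enlarged system has no common solution — adjoining p is inconsistent.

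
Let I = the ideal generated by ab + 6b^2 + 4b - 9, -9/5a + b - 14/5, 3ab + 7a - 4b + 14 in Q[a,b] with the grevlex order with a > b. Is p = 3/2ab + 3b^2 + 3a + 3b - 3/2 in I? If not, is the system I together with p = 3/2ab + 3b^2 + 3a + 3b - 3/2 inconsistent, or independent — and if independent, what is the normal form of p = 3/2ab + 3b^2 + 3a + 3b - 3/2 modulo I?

3/2ab + 3b^2 + 3a + 3b - 3/2 lies in I (it reduces to 0).

First compute the reduced Gröbner basis of I by Buchberger's algorithm.
f_1 = ab + 6b^2 + 4b - 9, LT = ab.
f_2 = -9/5a + b - 14/5, LT = a.
f_3 = 3ab + 7a - 4b + 14, LT = ab.

S(f_1,f_2): lcm = ab. S = 59/9b^2 + 22/9b - 9.
  reduce S modulo (f_1, f_2, f_3):
  remainder 59/9b^2 + 22/9b - 9 ≠ 0; add h_4 = 59/9b^2 + 22/9b - 9 to the basis.

S(f_1,f_3): lcm = ab. S = 6b^2 - 7/3a + 16/3b - 41/3.
  reduce S modulo (f_1, f_2, f_3, h_4):
  remainder 2867/1593b - 2867/1593 ≠ 0; add h_5 = 2867/1593b - 2867/1593 to the basis.

The other S-polynomials (S(f_2,f_3), S(f_1,h_4), S(f_2,h_4), S(f_3,h_4), S(f_1,h_5), S(f_2,h_5), S(f_3,h_5), S(h_4,h_5)) all reduce to 0 modulo the current basis, so we have a Gröbner basis.
Inter-reduce: drop elements whose leading term is divisible by another's, tail-reduce, and make monic.
Reduced Gröbner basis: {a + 1, b - 1}.
Label its elements g_1 = a + 1, g_2 = b - 1.

Reduce p = 3/2ab + 3b^2 + 3a + 3b - 3/2 modulo G:
  leading term ab: subtract (3/2b)·g_1 from 3/2ab + 3b^2 + 3a + 3b - 3/2 → 3b^2 + 3a + 3/2b - 3/2
  leading term b^2: subtract (3b)·g_2 from 3b^2 + 3a + 3/2b - 3/2 → 3a + 9/2b - 3/2
  leading term a: subtract (3)·g_1 from 3a + 9/2b - 3/2 → 9/2b - 9/2
  leading term b: subtract (9/2)·g_2 from 9/2b - 9/2 → 0
  normal form = 0.
Since the normal form is 0, p ∈ I.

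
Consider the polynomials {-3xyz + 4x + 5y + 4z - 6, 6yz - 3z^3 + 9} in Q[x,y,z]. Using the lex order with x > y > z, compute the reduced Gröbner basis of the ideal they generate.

f_1 = -3xyz + 4x + 5y + 4z - 6, LT = xyz.
f_2 = 6yz - 3z^3 + 9, LT = yz.

S(f_1,f_2): lcm = xyz. S = 1/2xz^3 - 17/6x - 5/3y - 4/3z + 2.
  leading term xz^3: no divisor's leading term divides it; move 1/2xz^3 to the remainder.
  leading term x: no divisor's leading term divides it; move -17/6x to the remainder.
  leading term y: no divisor's leading term divides it; move -5/3y to the remainder.
  leading term z: no divisor's leading term divides it; move -4/3z to the remainder.
  leading term 1: no divisor's leading term divides it; move 2 to the remainder.
  remainder 1/2xz^3 - 17/6x - 5/3y - 4/3z + 2 ≠ 0; add g_3 = 1/2xz^3 - 17/6x - 5/3y - 4/3z + 2 to the basis.

S(f_1,g_3): lcm = xyz^3. S = 17/3xy - 4/3xz^2 + 10/3y^2 - 5/3yz^2 + 8/3yz - 4y - 4/3z^3 + 2z^2.
  leading term xy: no divisor's leading term divides it; move 17/3xy to the remainder.
  leading term xz^2: no divisor's leading term divides it; move -4/3xz^2 to the remainder.
  leading term y^2: no divisor's leading term divides it; move 10/3y^2 to the remainder.
  leading term yz^2: subtract (-5/18z)·f_2 from -5/3yz^2 + 8/3yz - 4y - 4/3z^3 + 2z^2 → 8/3yz - 4y - 5/6z^4 - 4/3z^3 + 2z^2 + 5/2z
  leading term yz: subtract (4/9)·f_2 from 8/3yz - 4y - 5/6z^4 - 4/3z^3 + 2z^2 + 5/2z → -4y - 5/6z^4 + 2z^2 + 5/2z - 4
  leading term y: no divisor's leading term divides it; move -4y to the remainder.
  leading term z^4: no divisor's leading term divides it; move -5/6z^4 to the remainder.
  leading term z^2: no divisor's leading term divides it; move 2z^2 to the remainder.
  leading term z: no divisor's leading term divides it; move 5/2z to the remainder.
  leading term 1: no divisor's leading term divides it; move -4 to the remainder.
  remainder 17/3xy - 4/3xz^2 + 10/3y^2 - 4y - 5/6z^4 + 2z^2 + 5/2z - 4 ≠ 0; add g_4 = 17/3xy - 4/3xz^2 + 10/3y^2 - 4y - 5/6z^4 + 2z^2 + 5/2z - 4 to the basis.

S(f_2,g_3): lcm = xyz^3. S = 17/3xy - 1/2xz^5 + 3/2xz^2 + 10/3y^2 + 8/3yz - 4y.
  leading term xy: subtract (1)·g_4 from 17/3xy - 1/2xz^5 + 3/2xz^2 + 10/3y^2 + 8/3yz - 4y → -1/2xz^5 + 17/6xz^2 + 8/3yz + 5/6z^4 - 2z^2 - 5/2z + 4
  leading term xz^5: subtract (-z^2)·g_3 from -1/2xz^5 + 17/6xz^2 + 8/3yz + 5/6z^4 - 2z^2 - 5/2z + 4 → -5/3yz^2 + 8/3yz + 5/6z^4 - 4/3z^3 - 5/2z + 4
  leading term yz^2: subtract (-5/18z)·f_2 from -5/3yz^2 + 8/3yz + 5/6z^4 - 4/3z^3 - 5/2z + 4 → 8/3yz - 4/3z^3 + 4
  leading term yz: subtract (4/9)·f_2 from 8/3yz - 4/3z^3 + 4 → 0
  remainder 0.

S(f_1,g_4): lcm = xyz. S = 4/17xz^3 - 4/3x - 10/17y^2z + 12/17yz - 5/3y + 5/34z^5 - 6/17z^3 - 15/34z^2 - 32/51z + 2.
  leading term xz^3: subtract (8/17)·g_3 from 4/17xz^3 - 4/3x - 10/17y^2z + 12/17yz - 5/3y + 5/34z^5 - 6/17z^3 - 15/34z^2 - 32/51z + 2 → -10/17y^2z + 12/17yz - 15/17y + 5/34z^5 - 6/17z^3 - 15/34z^2 + 18/17
  leading term y^2z: subtract (-5/51y)·f_2 from -10/17y^2z + 12/17yz - 15/17y + 5/34z^5 - 6/17z^3 - 15/34z^2 + 18/17 → -5/17yz^3 + 12/17yz + 5/34z^5 - 6/17z^3 - 15/34z^2 + 18/17
  leading term yz^3: subtract (-5/102z^2)·f_2 from -5/17yz^3 + 12/17yz + 5/34z^5 - 6/17z^3 - 15/34z^2 + 18/17 → 12/17yz - 6/17z^3 + 18/17
  leading term yz: subtract (2/17)·f_2 from 12/17yz - 6/17z^3 + 18/17 → 0
  remainder 0.

S(f_2,g_4): lcm = xyz. S = -9/34xz^3 + 3/2x - 10/17y^2z + 12/17yz + 5/34z^5 - 6/17z^3 - 15/34z^2 + 12/17z.
  leading term xz^3: subtract (-9/17)·g_3 from -9/34xz^3 + 3/2x - 10/17y^2z + 12/17yz + 5/34z^5 - 6/17z^3 - 15/34z^2 + 12/17z → -10/17y^2z + 12/17yz - 15/17y + 5/34z^5 - 6/17z^3 - 15/34z^2 + 18/17
  leading term y^2z: subtract (-5/51y)·f_2 from -10/17y^2z + 12/17yz - 15/17y + 5/34z^5 - 6/17z^3 - 15/34z^2 + 18/17 → -5/17yz^3 + 12/17yz + 5/34z^5 - 6/17z^3 - 15/34z^2 + 18/17
  leading term yz^3: subtract (-5/102z^2)·f_2 from -5/17yz^3 + 12/17yz + 5/34z^5 - 6/17z^3 - 15/34z^2 + 18/17 → 12/17yz - 6/17z^3 + 18/17
  leading term yz: subtract (2/17)·f_2 from 12/17yz - 6/17z^3 + 18/17 → 0
  remainder 0.

S(g_3,g_4): lcm = xyz^3. S = -17/3xy + 4/17xz^5 - 10/17y^2z^3 - 10/3y^2 + 12/17yz^3 - 8/3yz + 4y + 5/34z^7 - 6/17z^5 - 15/34z^4 + 12/17z^3.
  leading term xy: subtract (-1)·g_4 from -17/3xy + 4/17xz^5 - 10/17y^2z^3 - 10/3y^2 + 12/17yz^3 - 8/3yz + 4y + 5/34z^7 - 6/17z^5 - 15/34z^4 + 12/17z^3 → 4/17xz^5 - 4/3xz^2 - 10/17y^2z^3 + 12/17yz^3 - 8/3yz + 5/34z^7 - 6/17z^5 - 65/51z^4 + 12/17z^3 + 2z^2 + 5/2z - 4
  leading term xz^5: subtract (8/17z^2)·g_3 from 4/17xz^5 - 4/3xz^2 - 10/17y^2z^3 + 12/17yz^3 - 8/3yz + 5/34z^7 - 6/17z^5 - 65/51z^4 + 12/17z^3 + 2z^2 + 5/2z - 4 → -10/17y^2z^3 + 12/17yz^3 + 40/51yz^2 - 8/3yz + 5/34z^7 - 6/17z^5 - 65/51z^4 + 4/3z^3 + 18/17z^2 + 5/2z - 4
  leading term y^2z^3: subtract (-5/51yz^2)·f_2 from -10/17y^2z^3 + 12/17yz^3 + 40/51yz^2 - 8/3yz + 5/34z^7 - 6/17z^5 - 65/51z^4 + 4/3z^3 + 18/17z^2 + 5/2z - 4 → -5/17yz^5 + 12/17yz^3 + 5/3yz^2 - 8/3yz + 5/34z^7 - 6/17z^5 - 65/51z^4 + 4/3z^3 + 18/17z^2 + 5/2z - 4
  leading term yz^5: subtract (-5/102z^4)·f_2 from -5/17yz^5 + 12/17yz^3 + 5/3yz^2 - 8/3yz + 5/34z^7 - 6/17z^5 - 65/51z^4 + 4/3z^3 + 18/17z^2 + 5/2z - 4 → 12/17yz^3 + 5/3yz^2 - 8/3yz - 6/17z^5 - 5/6z^4 + 4/3z^3 + 18/17z^2 + 5/2z - 4
  leading term yz^3: subtract (2/17z^2)·f_2 from 12/17yz^3 + 5/3yz^2 - 8/3yz - 6/17z^5 - 5/6z^4 + 4/3z^3 + 18/17z^2 + 5/2z - 4 → 5/3yz^2 - 8/3yz - 5/6z^4 + 4/3z^3 + 5/2z - 4
  leading term yz^2: subtract (5/18z)·f_2 from 5/3yz^2 - 8/3yz - 5/6z^4 + 4/3z^3 + 5/2z - 4 → -8/3yz + 4/3z^3 - 4
  leading term yz: subtract (-4/9)·f_2 from -8/3yz + 4/3z^3 - 4 → 0
  remainder 0.

Every S-polynomial of the final basis reduces to 0, so we have a Gröbner basis.
Inter-reduce: drop elements whose leading term is divisible by another's, tail-reduce, and make monic.

G = {xy - 4/17xz^2 + 10/17y^2 - 12/17y - 5/34z^4 + 6/17z^2 + 15/34z - 12/17, xz^3 - 17/3x - 10/3y - 8/3z + 4, yz - 1/2z^3 + 3/2}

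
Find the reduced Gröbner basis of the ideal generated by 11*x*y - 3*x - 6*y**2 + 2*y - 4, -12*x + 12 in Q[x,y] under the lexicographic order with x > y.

G = {x - 1, y**2 - 13/6*y + 7/6}

f_1 = 11*x*y - 3*x - 6*y**2 + 2*y - 4, LT = x*y.
f_2 = -12*x + 12, LT = x.

S(f_1,f_2): lcm = x*y. S = -3/11*x - 6/11*y**2 + 13/11*y - 4/11.
  leading term x: subtract (1/44)·f_2 from -3/11*x - 6/11*y**2 + 13/11*y - 4/11 → -6/11*y**2 + 13/11*y - 7/11
  leading term y**2: no divisor's leading term divides it; move -6/11*y**2 to the remainder.
  leading term y: no divisor's leading term divides it; move 13/11*y to the remainder.
  leading term 1: no divisor's leading term divides it; move -7/11 to the remainder.
  remainder -6/11*y**2 + 13/11*y - 7/11 ≠ 0; add g_3 = -6/11*y**2 + 13/11*y - 7/11 to the basis.

The other S-polynomials (S(f_1,g_3), S(f_2,g_3)) all reduce to 0 modulo the current basis, so we have a Gröbner basis.
Inter-reduce: drop elements whose leading term is divisible by another's, tail-reduce, and make monic.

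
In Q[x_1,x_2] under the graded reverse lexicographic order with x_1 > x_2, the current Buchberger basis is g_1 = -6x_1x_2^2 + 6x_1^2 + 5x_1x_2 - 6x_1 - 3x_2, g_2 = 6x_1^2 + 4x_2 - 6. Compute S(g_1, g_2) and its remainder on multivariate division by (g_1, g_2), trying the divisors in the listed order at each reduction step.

lcm(LM(g_1), LM(g_2)) = x_1^2x_2^2.
S = (lcm/LT(g_1))·g_1 − (lcm/LT(g_2))·g_2 = -x_1^3 - 5/6x_1^2x_2 - 2/3x_2^3 + x_1^2 + 1/2x_1x_2 + x_2^2.
Reduce S modulo (g_1, g_2) in that order:
  leading term x_1^3: subtract (-1/6x_1)·g_2 from -x_1^3 - 5/6x_1^2x_2 - 2/3x_2^3 + x_1^2 + 1/2x_1x_2 + x_2^2 → -5/6x_1^2x_2 - 2/3x_2^3 + x_1^2 + 7/6x_1x_2 + x_2^2 - x_1
  leading term x_1^2x_2: subtract (-5/36x_2)·g_2 from -5/6x_1^2x_2 - 2/3x_2^3 + x_1^2 + 7/6x_1x_2 + x_2^2 - x_1 → -2/3x_2^3 + x_1^2 + 7/6x_1x_2 + 14/9x_2^2 - x_1 - 5/6x_2
  leading term x_2^3: no divisor's leading term divides it; move -2/3x_2^3 to the remainder.
  leading term x_1^2: subtract (1/6)·g_2 from x_1^2 + 7/6x_1x_2 + 14/9x_2^2 - x_1 - 5/6x_2 → 7/6x_1x_2 + 14/9x_2^2 - x_1 - 3/2x_2 + 1
  leading term x_1x_2: no divisor's leading term divides it; move 7/6x_1x_2 to the remainder.
  leading term x_2^2: no divisor's leading term divides it; move 14/9x_2^2 to the remainder.
  leading term x_1: no divisor's leading term divides it; move -x_1 to the remainder.
  leading term x_2: no divisor's leading term divides it; move -3/2x_2 to the remainder.
  leading term 1: no divisor's leading term divides it; move 1 to the remainder.
The remainder -2/3x_2^3 + 7/6x_1x_2 + 14/9x_2^2 - x_1 - 3/2x_2 + 1 is nonzero, so it would be added as the next basis element.

S(g_1, g_2) = -x_1^3 - 5/6x_1^2x_2 - 2/3x_2^3 + x_1^2 + 1/2x_1x_2 + x_2^2; remainder on division = -2/3x_2^3 + 7/6x_1x_2 + 14/9x_2^2 - x_1 - 3/2x_2 + 1.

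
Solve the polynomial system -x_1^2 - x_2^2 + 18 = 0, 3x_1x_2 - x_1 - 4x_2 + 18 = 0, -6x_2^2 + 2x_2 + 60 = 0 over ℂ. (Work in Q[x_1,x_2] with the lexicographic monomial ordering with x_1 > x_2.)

Compute a lex Gröbner basis by Buchberger's algorithm.
f_1 = -x_1^2 - x_2^2 + 18, LT = x_1^2.
f_2 = 3x_1x_2 - x_1 - 4x_2 + 18, LT = x_1x_2.
f_3 = -6x_2^2 + 2x_2 + 60, LT = x_2^2.

S(f_1,f_2): lcm = x_1^2x_2. S = 1/3x_1^2 + 4/3x_1x_2 - 6x_1 + x_2^3 - 18x_2.
  leading term x_1^2: subtract (-1/3)·f_1 from 1/3x_1^2 + 4/3x_1x_2 - 6x_1 + x_2^3 - 18x_2 → 4/3x_1x_2 - 6x_1 + x_2^3 - 1/3x_2^2 - 18x_2 + 6
  leading term x_1x_2: subtract (4/9)·f_2 from 4/3x_1x_2 - 6x_1 + x_2^3 - 1/3x_2^2 - 18x_2 + 6 → -50/9x_1 + x_2^3 - 1/3x_2^2 - 146/9x_2 - 2
  leading term x_1: no divisor's leading term divides it; move -50/9x_1 to the remainder.
  leading term x_2^3: subtract (-1/6x_2)·f_3 from x_2^3 - 1/3x_2^2 - 146/9x_2 - 2 → -56/9x_2 - 2
  leading term x_2: no divisor's leading term divides it; move -56/9x_2 to the remainder.
  leading term 1: no divisor's leading term divides it; move -2 to the remainder.
  remainder -50/9x_1 - 56/9x_2 - 2 ≠ 0; add h_4 = -50/9x_1 - 56/9x_2 - 2 to the basis.

S(f_2,f_3): lcm = x_1x_2^2. S = 10x_1 - 4/3x_2^2 + 6x_2.
  leading term x_1: subtract (-9/5)·h_4 from 10x_1 - 4/3x_2^2 + 6x_2 → -4/3x_2^2 - 26/5x_2 - 18/5
  leading term x_2^2: subtract (2/9)·f_3 from -4/3x_2^2 - 26/5x_2 - 18/5 → -254/45x_2 - 254/15
  leading term x_2: no divisor's leading term divides it; move -254/45x_2 to the remainder.
  leading term 1: no divisor's leading term divides it; move -254/15 to the remainder.
  remainder -254/45x_2 - 254/15 ≠ 0; add h_5 = -254/45x_2 - 254/15 to the basis.

The other S-polynomials (S(f_1,f_3), S(f_1,h_4), S(f_2,h_4), S(f_3,h_4), S(f_1,h_5), S(f_2,h_5), S(f_3,h_5), S(h_4,h_5)) all reduce to 0 modulo the current basis, so we have a Gröbner basis.
Inter-reduce: drop elements whose leading term is divisible by another's, tail-reduce, and make monic.
Reduced Gröbner basis: {x_1 - 3, x_2 + 3}.

The lex basis is triangular: the last element involves only x_2. Solving x_2 + 3 = 0 gives x_2 ∈ {-3}; substituting each value into the earlier elements determines the remaining variables.
  x_2 = -3: the earlier basis element becomes x_1 - 3 = 0, giving x_1 = 3 — point (3, -3).

{(3, -3)}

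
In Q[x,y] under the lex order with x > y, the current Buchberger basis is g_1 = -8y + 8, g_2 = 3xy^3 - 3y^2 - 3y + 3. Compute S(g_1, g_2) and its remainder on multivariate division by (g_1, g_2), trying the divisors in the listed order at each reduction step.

S(g_1, g_2) = -xy^2 + y^2 + y - 1; remainder on division = -x + 1.

lcm(LM(g_1), LM(g_2)) = xy^3.
S = (lcm/LT(g_1))·g_1 − (lcm/LT(g_2))·g_2 = -xy^2 + y^2 + y - 1.
Reduce S modulo (g_1, g_2) in that order:
  leading term xy^2: subtract (1/8xy)·g_1 from -xy^2 + y^2 + y - 1 → -xy + y^2 + y - 1
  leading term xy: subtract (1/8x)·g_1 from -xy + y^2 + y - 1 → -x + y^2 + y - 1
  leading term x: no divisor's leading term divides it; move -x to the remainder.
  leading term y^2: subtract (-1/8y)·g_1 from y^2 + y - 1 → 2y - 1
  leading term y: subtract (-1/4)·g_1 from 2y - 1 → 1
  leading term 1: no divisor's leading term divides it; move 1 to the remainder.
The remainder -x + 1 is nonzero, so it would be added as the next basis element.
An S-polynomial is built so that the two leading terms cancel; whether anything survives reduction is exactly the Gröbner-basis criterion.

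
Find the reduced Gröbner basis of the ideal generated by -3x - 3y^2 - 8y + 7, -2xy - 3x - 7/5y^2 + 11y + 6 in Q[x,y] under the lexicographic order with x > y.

f_1 = -3x - 3y^2 - 8y + 7, LT = x.
f_2 = -2xy - 3x - 7/5y^2 + 11y + 6, LT = xy.

S(f_1,f_2): lcm = xy. S = -3/2x + y^3 + 59/30y^2 + 19/6y + 3.
  reduce S modulo (f_1, f_2):
  remainder y^3 + 52/15y^2 + 43/6y - 1/2 ≠ 0; add g_3 = y^3 + 52/15y^2 + 43/6y - 1/2 to the basis.

The other S-polynomials (S(f_1,g_3), S(f_2,g_3)) all reduce to 0 modulo the current basis, so we have a Gröbner basis.
Inter-reduce: drop elements whose leading term is divisible by another's, tail-reduce, and make monic.

G = {x + y^2 + 8/3y - 7/3, y^3 + 52/15y^2 + 43/6y - 1/2}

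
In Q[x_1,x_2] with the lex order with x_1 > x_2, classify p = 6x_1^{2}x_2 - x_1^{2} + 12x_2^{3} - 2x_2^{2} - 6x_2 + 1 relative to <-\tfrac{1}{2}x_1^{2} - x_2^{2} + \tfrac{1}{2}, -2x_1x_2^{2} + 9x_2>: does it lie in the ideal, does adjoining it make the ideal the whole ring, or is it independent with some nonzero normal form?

First compute the reduced Gröbner basis of I by Buchberger's algorithm.
f_1 = -\tfrac{1}{2}x_1^{2} - x_2^{2} + \tfrac{1}{2}, LT = x_1^{2}.
f_2 = -2x_1x_2^{2} + 9x_2, LT = x_1x_2^{2}.

S(f_1,f_2): lcm = x_1^{2}x_2^{2}. S = \tfrac{9}{2}x_1x_2 + 2x_2^{4} - x_2^{2}.
  leading term x_1x_2: no divisor's leading term divides it; move \tfrac{9}{2}x_1x_2 to the remainder.
  leading term x_2^{4}: no divisor's leading term divides it; move 2x_2^{4} to the remainder.
  leading term x_2^{2}: no divisor's leading term divides it; move -x_2^{2} to the remainder.
  remainder \tfrac{9}{2}x_1x_2 + 2x_2^{4} - x_2^{2} ≠ 0; add h_3 = \tfrac{9}{2}x_1x_2 + 2x_2^{4} - x_2^{2} to the basis.

S(f_2,h_3): lcm = x_1x_2^{2}. S = -\tfrac{4}{9}x_2^{5} + \tfrac{2}{9}x_2^{3} - \tfrac{9}{2}x_2.
  leading term x_2^{5}: no divisor's leading term divides it; move -\tfrac{4}{9}x_2^{5} to the remainder.
  leading term x_2^{3}: no divisor's leading term divides it; move \tfrac{2}{9}x_2^{3} to the remainder.
  leading term x_2: no divisor's leading term divides it; move -\tfrac{9}{2}x_2 to the remainder.
  remainder -\tfrac{4}{9}x_2^{5} + \tfrac{2}{9}x_2^{3} - \tfrac{9}{2}x_2 ≠ 0; add h_4 = -\tfrac{4}{9}x_2^{5} + \tfrac{2}{9}x_2^{3} - \tfrac{9}{2}x_2 to the basis.

The other S-polynomials (S(f_1,h_3), S(f_1,h_4), S(f_2,h_4), S(h_3,h_4)) all reduce to 0 modulo the current basis, so we have a Gröbner basis.
Inter-reduce: drop elements whose leading term is divisible by another's, tail-reduce, and make monic.
Reduced Gröbner basis: {x_1^{2} + 2x_2^{2} - 1, x_1x_2 + \tfrac{4}{9}x_2^{4} - \tfrac{2}{9}x_2^{2}, x_2^{5} - \tfrac{1}{2}x_2^{3} + \tfrac{81}{8}x_2}.
Label its elements g_1 = x_1^{2} + 2x_2^{2} - 1, g_2 = x_1x_2 + \tfrac{4}{9}x_2^{4} - \tfrac{2}{9}x_2^{2}, g_3 = x_2^{5} - \tfrac{1}{2}x_2^{3} + \tfrac{81}{8}x_2.

Reduce p = 6x_1^{2}x_2 - x_1^{2} + 12x_2^{3} - 2x_2^{2} - 6x_2 + 1 modulo G:
  leading term x_1^{2}x_2: subtract (6x_2)·g_1 from 6x_1^{2}x_2 - x_1^{2} + 12x_2^{3} - 2x_2^{2} - 6x_2 + 1 → -x_1^{2} - 2x_2^{2} + 1
  leading term x_1^{2}: subtract (-1)·g_1 from -x_1^{2} - 2x_2^{2} + 1 → 0
  normal form = 0.
Since the normal form is 0, p ∈ I.

6x_1^{2}x_2 - x_1^{2} + 12x_2^{3} - 2x_2^{2} - 6x_2 + 1 lies in I (it reduces to 0).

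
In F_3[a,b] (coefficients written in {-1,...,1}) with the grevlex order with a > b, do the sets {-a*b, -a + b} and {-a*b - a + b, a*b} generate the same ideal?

Two ideals are equal iff their reduced Gröbner bases coincide (the reduced basis is unique for a fixed ordering).
Buchberger on the first generating set:
f_1 = -a*b, LT = a*b.
f_2 = -a + b, LT = a.

S(f_1,f_2): lcm = a*b. S = b**2.
  leading term b**2: no divisor's leading term divides it; move b**2 to the remainder.
  remainder b**2 ≠ 0; add g_3 = b**2 to the basis.

The other S-polynomials (S(f_1,g_3), S(f_2,g_3)) all reduce to 0 modulo the current basis, so we have a Gröbner basis.
Inter-reduce: drop elements whose leading term is divisible by another's, tail-reduce, and make monic.
Reduced Gröbner basis: {b**2, a - b}.

Buchberger on the second generating set:
h_1 = -a*b - a + b, LT = a*b.
h_2 = a*b, LT = a*b.

S(h_1,h_2): lcm = a*b. S = a - b.
  leading term a: no divisor's leading term divides it; move a to the remainder.
  leading term b: no divisor's leading term divides it; move -b to the remainder.
  remainder a - b ≠ 0; add k_3 = a - b to the basis.

S(h_1,k_3): lcm = a*b. S = b**2 + a - b.
  leading term b**2: no divisor's leading term divides it; move b**2 to the remainder.
  leading term a: subtract (1)·k_3 from a - b → 0
  remainder b**2 ≠ 0; add k_4 = b**2 to the basis.

The other S-polynomials (S(h_2,k_3), S(h_1,k_4), S(h_2,k_4), S(k_3,k_4)) all reduce to 0 modulo the current basis, so we have a Gröbner basis.
Inter-reduce: drop elements whose leading term is divisible by another's, tail-reduce, and make monic.
Reduced Gröbner basis: {b**2, a - b}.

The two bases agree; hence the ideals are identical.

Yes, the ideals are equal.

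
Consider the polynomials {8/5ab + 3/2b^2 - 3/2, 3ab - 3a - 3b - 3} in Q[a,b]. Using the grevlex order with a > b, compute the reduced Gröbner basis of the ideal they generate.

G = {a^2 + a + 15/8b + 15/8, ab - a - b - 1, b^2 + 16/15a + 16/15b + 1/15}

f_1 = 8/5ab + 3/2b^2 - 3/2, LT = ab.
f_2 = 3ab - 3a - 3b - 3, LT = ab.

S(f_1,f_2): lcm = ab. S = 15/16b^2 + a + b + 1/16.
  leading term b^2: no divisor's leading term divides it; move 15/16b^2 to the remainder.
  leading term a: no divisor's leading term divides it; move a to the remainder.
  leading term b: no divisor's leading term divides it; move b to the remainder.
  leading term 1: no divisor's leading term divides it; move 1/16 to the remainder.
  remainder 15/16b^2 + a + b + 1/16 ≠ 0; add g_3 = 15/16b^2 + a + b + 1/16 to the basis.

S(f_1,g_3): lcm = ab^2. S = 15/16b^3 - 16/15a^2 - 16/15ab - 1/15a - 15/16b.
  leading term b^3: subtract (b)·g_3 from 15/16b^3 - 16/15a^2 - 16/15ab - 1/15a - 15/16b → -16/15a^2 - 31/15ab - b^2 - 1/15a - b
  leading term a^2: no divisor's leading term divides it; move -16/15a^2 to the remainder.
  leading term ab: subtract (-31/24)·f_1 from -31/15ab - b^2 - 1/15a - b → 15/16b^2 - 1/15a - b - 31/16
  leading term b^2: subtract (1)·g_3 from 15/16b^2 - 1/15a - b - 31/16 → -16/15a - 2b - 2
  leading term a: no divisor's leading term divides it; move -16/15a to the remainder.
  leading term b: no divisor's leading term divides it; move -2b to the remainder.
  leading term 1: no divisor's leading term divides it; move -2 to the remainder.
  remainder -16/15a^2 - 16/15a - 2b - 2 ≠ 0; add g_4 = -16/15a^2 - 16/15a - 2b - 2 to the basis.

S(f_2,g_3): lcm = ab^2. S = -16/15a^2 - 31/15ab - b^2 - 1/15a - b.
  leading term a^2: subtract (1)·g_4 from -16/15a^2 - 31/15ab - b^2 - 1/15a - b → -31/15ab - b^2 + a + b + 2
  leading term ab: subtract (-31/24)·f_1 from -31/15ab - b^2 + a + b + 2 → 15/16b^2 + a + b + 1/16
  leading term b^2: subtract (1)·g_3 from 15/16b^2 + a + b + 1/16 → 0
  remainder 0.

S(f_1,g_4): lcm = a^2b. S = 15/16ab^2 - ab - 15/8b^2 - 15/16a - 15/8b.
  leading term ab^2: subtract (75/128b)·f_1 from 15/16ab^2 - ab - 15/8b^2 - 15/16a - 15/8b → -225/256b^3 - ab - 15/8b^2 - 15/16a - 255/256b
  leading term b^3: subtract (-15/16b)·g_3 from -225/256b^3 - ab - 15/8b^2 - 15/16a - 255/256b → -1/16ab - 15/16b^2 - 15/16a - 15/16b
  leading term ab: subtract (-5/128)·f_1 from -1/16ab - 15/16b^2 - 15/16a - 15/16b → -225/256b^2 - 15/16a - 15/16b - 15/256
  leading term b^2: subtract (-15/16)·g_3 from -225/256b^2 - 15/16a - 15/16b - 15/256 → 0
  remainder 0.

S(f_2,g_4): lcm = a^2b. S = -a^2 - 2ab - 15/8b^2 - a - 15/8b.
  leading term a^2: subtract (15/16)·g_4 from -a^2 - 2ab - 15/8b^2 - a - 15/8b → -2ab - 15/8b^2 + 15/8
  leading term ab: subtract (-5/4)·f_1 from -2ab - 15/8b^2 + 15/8 → 0
  remainder 0.

S(g_3,g_4): leading monomials are coprime, so the S-polynomial reduces to 0 (Buchberger's first criterion).
Every S-polynomial of the final basis reduces to 0, so we have a Gröbner basis.
Inter-reduce: drop elements whose leading term is divisible by another's, tail-reduce, and make monic.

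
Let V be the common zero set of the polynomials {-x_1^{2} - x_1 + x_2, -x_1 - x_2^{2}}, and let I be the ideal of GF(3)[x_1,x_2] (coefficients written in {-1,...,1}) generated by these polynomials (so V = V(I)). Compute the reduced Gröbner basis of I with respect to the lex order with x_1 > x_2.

G = {x_1 + x_2^{2}, x_2^{4} - x_2^{2} - x_2}

f_1 = -x_1^{2} - x_1 + x_2, LT = x_1^{2}.
f_2 = -x_1 - x_2^{2}, LT = x_1.

S(f_1,f_2): lcm = x_1^{2}. S = -x_1x_2^{2} + x_1 - x_2.
  reduce S modulo (f_1, f_2):
  remainder x_2^{4} - x_2^{2} - x_2 ≠ 0; add g_3 = x_2^{4} - x_2^{2} - x_2 to the basis.

The other S-polynomials (S(f_1,g_3), S(f_2,g_3)) all reduce to 0 modulo the current basis, so we have a Gröbner basis.
Inter-reduce: drop elements whose leading term is divisible by another's, tail-reduce, and make monic.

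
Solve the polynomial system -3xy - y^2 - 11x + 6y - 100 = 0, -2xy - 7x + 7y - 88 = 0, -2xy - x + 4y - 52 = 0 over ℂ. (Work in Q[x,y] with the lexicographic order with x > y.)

{(-4, 4)}

Compute a lex Gröbner basis by Buchberger's algorithm.
f_1 = -3xy - 11x - y^2 + 6y - 100, LT = xy.
f_2 = -2xy - 7x + 7y - 88, LT = xy.
f_3 = -2xy - x + 4y - 52, LT = xy.

S(f_1,f_2): lcm = xy. S = 1/6x + 1/3y^2 + 3/2y - 32/3.
  leading term x: no divisor's leading term divides it; move 1/6x to the remainder.
  leading term y^2: no divisor's leading term divides it; move 1/3y^2 to the remainder.
  leading term y: no divisor's leading term divides it; move 3/2y to the remainder.
  leading term 1: no divisor's leading term divides it; move -32/3 to the remainder.
  remainder 1/6x + 1/3y^2 + 3/2y - 32/3 ≠ 0; add h_4 = 1/6x + 1/3y^2 + 3/2y - 32/3 to the basis.

S(f_1,f_3): lcm = xy. S = 19/6x + 1/3y^2 + 22/3.
  leading term x: subtract (19)·h_4 from 19/6x + 1/3y^2 + 22/3 → -6y^2 - 57/2y + 210
  leading term y^2: no divisor's leading term divides it; move -6y^2 to the remainder.
  leading term y: no divisor's leading term divides it; move -57/2y to the remainder.
  leading term 1: no divisor's leading term divides it; move 210 to the remainder.
  remainder -6y^2 - 57/2y + 210 ≠ 0; add h_5 = -6y^2 - 57/2y + 210 to the basis.

S(f_1,h_4): lcm = xy. S = 11/3x - 2y^3 - 26/3y^2 + 62y + 100/3.
  leading term x: subtract (22)·h_4 from 11/3x - 2y^3 - 26/3y^2 + 62y + 100/3 → -2y^3 - 16y^2 + 29y + 268
  leading term y^3: subtract (1/3y)·h_5 from -2y^3 - 16y^2 + 29y + 268 → -13/2y^2 - 41y + 268
  leading term y^2: subtract (13/12)·h_5 from -13/2y^2 - 41y + 268 → -81/8y + 81/2
  leading term y: no divisor's leading term divides it; move -81/8y to the remainder.
  leading term 1: no divisor's leading term divides it; move 81/2 to the remainder.
  remainder -81/8y + 81/2 ≠ 0; add h_6 = -81/8y + 81/2 to the basis.

The other S-polynomials (S(f_2,f_3), S(f_2,h_4), S(f_3,h_4), S(f_1,h_5), S(f_2,h_5), S(f_3,h_5), S(h_4,h_5), S(f_1,h_6), S(f_2,h_6), S(f_3,h_6), S(h_4,h_6), S(h_5,h_6)) all reduce to 0 modulo the current basis, so we have a Gröbner basis.
Inter-reduce: drop elements whose leading term is divisible by another's, tail-reduce, and make monic.
Reduced Gröbner basis: {x + 4, y - 4}.

A lex Gröbner basis eliminates variables successively. Here y - 4 depends only on y, with roots {4}; lifting each root through the earlier basis elements recovers the full solutions.
  y = 4: the earlier basis element becomes x + 4 = 0, giving x = -4 — point (-4, 4).
Substituting each solution back into the original system confirms all equations vanish.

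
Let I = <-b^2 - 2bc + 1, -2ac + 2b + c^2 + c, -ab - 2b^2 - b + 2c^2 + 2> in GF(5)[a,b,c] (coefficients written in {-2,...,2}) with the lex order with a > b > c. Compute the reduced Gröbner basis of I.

G = {a + 2b + c^3 - 2c^2 + 1, b^2 - b + 2c^3 + c^2 - 2c - 2, bc - 2b - c^3 + 2c^2 + c - 2, c^4 - c^2 + 2c - 1}

This is the nonlinear analogue of row-reducing a linear system.

f_1 = -b^2 - 2bc + 1, LT = b^2.
f_2 = -2ac + 2b + c^2 + c, LT = ac.
f_3 = -ab - 2b^2 - b + 2c^2 + 2, LT = ab.

S(f_1,f_3): lcm = ab^2. S = 2abc - a - 2b^3 - b^2 + 2bc^2 + 2b.
  leading term abc: subtract (-b)·f_2 from 2abc - a - 2b^3 - b^2 + 2bc^2 + 2b → -a - 2b^3 + b^2 - 2bc^2 + bc + 2b
  leading term a: no divisor's leading term divides it; move -a to the remainder.
  leading term b^3: subtract (2b)·f_1 from -2b^3 + b^2 - 2bc^2 + bc + 2b → -b^2c + b^2 - 2bc^2 + bc
  leading term b^2c: subtract (c)·f_1 from -b^2c + b^2 - 2bc^2 + bc → b^2 + bc - c
  leading term b^2: subtract (-1)·f_1 from b^2 + bc - c → -bc - c + 1
  leading term bc: no divisor's leading term divides it; move -bc to the remainder.
  leading term c: no divisor's leading term divides it; move -c to the remainder.
  leading term 1: no divisor's leading term divides it; move 1 to the remainder.
  remainder -a - bc - c + 1 ≠ 0; add g_4 = -a - bc - c + 1 to the basis.

S(f_2,f_3): lcm = abc. S = -2b^2c - b^2 + 2bc^2 + bc + 2c^3 + 2c.
  leading term b^2c: subtract (2c)·f_1 from -2b^2c - b^2 + 2bc^2 + bc + 2c^3 + 2c → -b^2 + bc^2 + bc + 2c^3
  leading term b^2: subtract (1)·f_1 from -b^2 + bc^2 + bc + 2c^3 → bc^2 - 2bc + 2c^3 - 1
  leading term bc^2: no divisor's leading term divides it; move bc^2 to the remainder.
  leading term bc: no divisor's leading term divides it; move -2bc to the remainder.
  leading term c^3: no divisor's leading term divides it; move 2c^3 to the remainder.
  leading term 1: no divisor's leading term divides it; move -1 to the remainder.
  remainder bc^2 - 2bc + 2c^3 - 1 ≠ 0; add g_5 = bc^2 - 2bc + 2c^3 - 1 to the basis.

S(f_2,g_4): lcm = ac. S = -bc^2 - b + c^2 - 2c.
  leading term bc^2: subtract (-1)·g_5 from -bc^2 - b + c^2 - 2c → -2bc - b + 2c^3 + c^2 - 2c - 1
  leading term bc: no divisor's leading term divides it; move -2bc to the remainder.
  leading term b: no divisor's leading term divides it; move -b to the remainder.
  leading term c^3: no divisor's leading term divides it; move 2c^3 to the remainder.
  leading term c^2: no divisor's leading term divides it; move c^2 to the remainder.
  leading term c: no divisor's leading term divides it; move -2c to the remainder.
  leading term 1: no divisor's leading term divides it; move -1 to the remainder.
  remainder -2bc - b + 2c^3 + c^2 - 2c - 1 ≠ 0; add g_6 = -2bc - b + 2c^3 + c^2 - 2c - 1 to the basis.

S(f_1,g_6): lcm = b^2c. S = 2b^2 + bc^3 - bc + 2b - c.
  leading term b^2: subtract (-2)·f_1 from 2b^2 + bc^3 - bc + 2b - c → bc^3 + 2b - c + 2
  leading term bc^3: subtract (c)·g_5 from bc^3 + 2b - c + 2 → 2bc^2 + 2b - 2c^4 + 2
  leading term bc^2: subtract (2)·g_5 from 2bc^2 + 2b - 2c^4 + 2 → -bc + 2b - 2c^4 + c^3 - 1
  leading term bc: subtract (-2)·g_6 from -bc + 2b - 2c^4 + c^3 - 1 → -2c^4 + 2c^2 + c + 2
  leading term c^4: no divisor's leading term divides it; move -2c^4 to the remainder.
  leading term c^2: no divisor's leading term divides it; move 2c^2 to the remainder.
  leading term c: no divisor's leading term divides it; move c to the remainder.
  leading term 1: no divisor's leading term divides it; move 2 to the remainder.
  remainder -2c^4 + 2c^2 + c + 2 ≠ 0; add g_7 = -2c^4 + 2c^2 + c + 2 to the basis.

The other S-polynomials (S(f_1,f_2), S(f_1,g_4), S(f_3,g_4), S(f_1,g_5), S(f_2,g_5), S(f_3,g_5), S(g_4,g_5), S(f_2,g_6), S(f_3,g_6), S(g_4,g_6), S(g_5,g_6), S(f_1,g_7), S(f_2,g_7), S(f_3,g_7), S(g_4,g_7), S(g_5,g_7), S(g_6,g_7)) all reduce to 0 modulo the current basis, so we have a Gröbner basis.
Inter-reduce: drop elements whose leading term is divisible by another's, tail-reduce, and make monic.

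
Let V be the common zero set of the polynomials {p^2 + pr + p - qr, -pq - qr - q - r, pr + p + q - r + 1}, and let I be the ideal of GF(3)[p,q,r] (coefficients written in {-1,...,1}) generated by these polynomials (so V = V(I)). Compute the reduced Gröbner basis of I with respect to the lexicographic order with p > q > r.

G = {p + r^5 - r^4 + r^3 + r^2 + r + 1, q + r^3 + r^2 - r, r^6 - r}

f_1 = p^2 + pr + p - qr, LT = p^2.
f_2 = -pq - qr - q - r, LT = pq.
f_3 = pr + p + q - r + 1, LT = pr.

S(f_1,f_2): lcm = p^2q. S = -pr - q^2r.
  leading term pr: subtract (-1)·f_3 from -pr - q^2r → p - q^2r + q - r + 1
  leading term p: no divisor's leading term divides it; move p to the remainder.
  leading term q^2r: no divisor's leading term divides it; move -q^2r to the remainder.
  leading term q: no divisor's leading term divides it; move q to the remainder.
  leading term r: no divisor's leading term divides it; move -r to the remainder.
  leading term 1: no divisor's leading term divides it; move 1 to the remainder.
  remainder p - q^2r + q - r + 1 ≠ 0; add g_4 = p - q^2r + q - r + 1 to the basis.

S(f_1,f_3): lcm = p^2r. S = -p^2 - pq + pr^2 - pr - p - qr^2.
  leading term p^2: subtract (-1)·f_1 from -p^2 - pq + pr^2 - pr - p - qr^2 → -pq + pr^2 - qr^2 - qr
  leading term pq: subtract (1)·f_2 from -pq + pr^2 - qr^2 - qr → pr^2 - qr^2 + q + r
  leading term pr^2: subtract (r)·f_3 from pr^2 - qr^2 + q + r → -pr - qr^2 - qr + q + r^2
  leading term pr: subtract (-1)·f_3 from -pr - qr^2 - qr + q + r^2 → p - qr^2 - qr - q + r^2 - r + 1
  leading term p: subtract (1)·g_4 from p - qr^2 - qr - q + r^2 - r + 1 → q^2r - qr^2 - qr + q + r^2
  leading term q^2r: no divisor's leading term divides it; move q^2r to the remainder.
  leading term qr^2: no divisor's leading term divides it; move -qr^2 to the remainder.
  leading term qr: no divisor's leading term divides it; move -qr to the remainder.
  leading term q: no divisor's leading term divides it; move q to the remainder.
  leading term r^2: no divisor's leading term divides it; move r^2 to the remainder.
  remainder q^2r - qr^2 - qr + q + r^2 ≠ 0; add g_5 = q^2r - qr^2 - qr + q + r^2 to the basis.

S(f_2,f_3): lcm = pqr. S = -pq - q^2 + qr^2 - qr - q + r^2.
  leading term pq: subtract (1)·f_2 from -pq - q^2 + qr^2 - qr - q + r^2 → -q^2 + qr^2 + r^2 + r
  leading term q^2: no divisor's leading term divides it; move -q^2 to the remainder.
  leading term qr^2: no divisor's leading term divides it; move qr^2 to the remainder.
  leading term r^2: no divisor's leading term divides it; move r^2 to the remainder.
  leading term r: no divisor's leading term divides it; move r to the remainder.
  remainder -q^2 + qr^2 + r^2 + r ≠ 0; add g_6 = -q^2 + qr^2 + r^2 + r to the basis.

S(f_1,g_4): lcm = p^2. S = pq^2r - pq - pr - qr.
  leading term pq^2r: subtract (-qr)·f_2 from pq^2r - pq - pr - qr → -pq - pr - q^2r^2 - q^2r - qr^2 - qr
  leading term pq: subtract (1)·f_2 from -pq - pr - q^2r^2 - q^2r - qr^2 - qr → -pr - q^2r^2 - q^2r - qr^2 + q + r
  leading term pr: subtract (-1)·f_3 from -pr - q^2r^2 - q^2r - qr^2 + q + r → p - q^2r^2 - q^2r - qr^2 - q + 1
  leading term p: subtract (1)·g_4 from p - q^2r^2 - q^2r - qr^2 - q + 1 → -q^2r^2 - qr^2 + q + r
  leading term q^2r^2: subtract (-r)·g_5 from -q^2r^2 - qr^2 + q + r → -qr^3 + qr^2 + qr + q + r^3 + r
  leading term qr^3: no divisor's leading term divides it; move -qr^3 to the remainder.
  leading term qr^2: no divisor's leading term divides it; move qr^2 to the remainder.
  leading term qr: no divisor's leading term divides it; move qr to the remainder.
  leading term q: no divisor's leading term divides it; move q to the remainder.
  leading term r^3: no divisor's leading term divides it; move r^3 to the remainder.
  leading term r: no divisor's leading term divides it; move r to the remainder.
  remainder -qr^3 + qr^2 + qr + q + r^3 + r ≠ 0; add g_7 = -qr^3 + qr^2 + qr + q + r^3 + r to the basis.

S(f_2,g_5): lcm = pq^2r. S = pqr^2 + pqr - pq - pr^2 + q^2r^2 + q^2r + qr^2.
  leading term pqr^2: subtract (-r^2)·f_2 from pqr^2 + pqr - pq - pr^2 + q^2r^2 + q^2r + qr^2 → pqr - pq - pr^2 + q^2r^2 + q^2r - qr^3 - r^3
  leading term pqr: subtract (-r)·f_2 from pqr - pq - pr^2 + q^2r^2 + q^2r - qr^3 - r^3 → -pq - pr^2 + q^2r^2 + q^2r - qr^3 - qr^2 - qr - r^3 - r^2
  leading term pq: subtract (1)·f_2 from -pq - pr^2 + q^2r^2 + q^2r - qr^3 - qr^2 - qr - r^3 - r^2 → -pr^2 + q^2r^2 + q^2r - qr^3 - qr^2 + q - r^3 - r^2 + r
  leading term pr^2: subtract (-r)·f_3 from -pr^2 + q^2r^2 + q^2r - qr^3 - qr^2 + q - r^3 - r^2 + r → pr + q^2r^2 + q^2r - qr^3 - qr^2 + qr + q - r^3 + r^2 - r
  leading term pr: subtract (1)·f_3 from pr + q^2r^2 + q^2r - qr^3 - qr^2 + qr + q - r^3 + r^2 - r → -p + q^2r^2 + q^2r - qr^3 - qr^2 + qr - r^3 + r^2 - 1
  leading term p: subtract (-1)·g_4 from -p + q^2r^2 + q^2r - qr^3 - qr^2 + qr - r^3 + r^2 - 1 → q^2r^2 - qr^3 - qr^2 + qr + q - r^3 + r^2 - r
  leading term q^2r^2: subtract (r)·g_5 from q^2r^2 - qr^3 - qr^2 + qr + q - r^3 + r^2 - r → q + r^3 + r^2 - r
  leading term q: no divisor's leading term divides it; move q to the remainder.
  leading term r^3: no divisor's leading term divides it; move r^3 to the remainder.
  leading term r^2: no divisor's leading term divides it; move r^2 to the remainder.
  leading term r: no divisor's leading term divides it; move -r to the remainder.
  remainder q + r^3 + r^2 - r ≠ 0; add g_8 = q + r^3 + r^2 - r to the basis.

S(g_7,g_8): lcm = qr^3. S = -qr^2 - qr - q - r^6 - r^5 + r^4 - r^3 - r.
  leading term qr^2: subtract (-r^2)·g_8 from -qr^2 - qr - q - r^6 - r^5 + r^4 - r^3 - r → -qr - q - r^6 - r^4 + r^3 - r
  leading term qr: subtract (-r)·g_8 from -qr - q - r^6 - r^4 + r^3 - r → -q - r^6 - r^3 - r^2 - r
  leading term q: subtract (-1)·g_8 from -q - r^6 - r^3 - r^2 - r → -r^6 + r
  leading term r^6: no divisor's leading term divides it; move -r^6 to the remainder.
  leading term r: no divisor's leading term divides it; move r to the remainder.
  remainder -r^6 + r ≠ 0; add g_9 = -r^6 + r to the basis.

The other S-polynomials (S(f_2,g_4), S(f_3,g_4), S(f_1,g_5), S(f_3,g_5), S(g_4,g_5), S(f_1,g_6), S(f_2,g_6), S(f_3,g_6), S(g_4,g_6), S(g_5,g_6), S(f_1,g_7), S(f_2,g_7), S(f_3,g_7), S(g_4,g_7), S(g_5,g_7), S(g_6,g_7), S(f_1,g_8), S(f_2,g_8), S(f_3,g_8), S(g_4,g_8), S(g_5,g_8), S(g_6,g_8), S(f_1,g_9), S(f_2,g_9), S(f_3,g_9), S(g_4,g_9), S(g_5,g_9), S(g_6,g_9), S(g_7,g_9), S(g_8,g_9)) all reduce to 0 modulo the current basis, so we have a Gröbner basis.
Inter-reduce: drop elements whose leading term is divisible by another's, tail-reduce, and make monic.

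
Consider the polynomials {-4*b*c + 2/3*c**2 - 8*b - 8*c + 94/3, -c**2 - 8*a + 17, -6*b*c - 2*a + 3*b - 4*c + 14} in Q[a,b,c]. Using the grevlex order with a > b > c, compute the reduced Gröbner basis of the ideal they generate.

The reduced Gröbner basis is the canonical form of the ideal for this ordering.

f_1 = -4*b*c + 2/3*c**2 - 8*b - 8*c + 94/3, LT = b*c.
f_2 = -c**2 - 8*a + 17, LT = c**2.
f_3 = -6*b*c - 2*a + 3*b - 4*c + 14, LT = b*c.

S(f_1,f_2): lcm = b*c**2. S = -1/6*c**3 - 8*a*b + 2*b*c + 2*c**2 + 17*b - 47/6*c.
  reduce S modulo (f_1, f_2, f_3):
  remainder -8*a*b + 4/3*a*c - 56/3*a + 13*b - 44/3*c + 166/3 ≠ 0; add g_4 = -8*a*b + 4/3*a*c - 56/3*a + 13*b - 44/3*c + 166/3 to the basis.

S(f_1,f_3): lcm = b*c. S = -1/6*c**2 - 1/3*a + 5/2*b + 4/3*c - 11/2.
  reduce S modulo (f_1, f_2, f_3, g_4):
  remainder a + 5/2*b + 4/3*c - 25/3 ≠ 0; add g_5 = a + 5/2*b + 4/3*c - 25/3 to the basis.

S(g_4,g_5): lcm = a*b. S = -5/2*b**2 - 1/6*a*c - 4/3*b*c + 7/3*a + 161/24*b + 11/6*c - 83/12.
  reduce S modulo (f_1, f_2, f_3, g_4, g_5):
  remainder -5/2*b**2 + 295/72*b - 5/54*c + 205/108 ≠ 0; add g_6 = -5/2*b**2 + 295/72*b - 5/54*c + 205/108 to the basis.

The other S-polynomials (S(f_2,f_3), S(f_1,g_4), S(f_2,g_4), S(f_3,g_4), S(f_1,g_5), S(f_2,g_5), S(f_3,g_5), S(f_1,g_6), S(f_2,g_6), S(f_3,g_6), S(g_4,g_6), S(g_5,g_6)) all reduce to 0 modulo the current basis, so we have a Gröbner basis.
Inter-reduce: drop elements whose leading term is divisible by another's, tail-reduce, and make monic.

G = {b**2 - 59/36*b + 1/27*c - 41/54, b*c - 4/3*b + 2/9*c + 4/9, c**2 - 20*b - 32/3*c + 149/3, a + 5/2*b + 4/3*c - 25/3}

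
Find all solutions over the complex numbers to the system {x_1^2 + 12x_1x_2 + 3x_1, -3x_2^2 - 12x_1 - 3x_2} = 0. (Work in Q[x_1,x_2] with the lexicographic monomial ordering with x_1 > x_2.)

Compute a lex Gröbner basis by Buchberger's algorithm.
f_1 = x_1^2 + 12x_1x_2 + 3x_1, LT = x_1^2.
f_2 = -12x_1 - 3x_2^2 - 3x_2, LT = x_1.

S(f_1,f_2): lcm = x_1^2. S = -1/4x_1x_2^2 + 47/4x_1x_2 + 3x_1.
  leading term x_1x_2^2: subtract (1/48x_2^2)·f_2 from -1/4x_1x_2^2 + 47/4x_1x_2 + 3x_1 → 47/4x_1x_2 + 3x_1 + 1/16x_2^4 + 1/16x_2^3
  leading term x_1x_2: subtract (-47/48x_2)·f_2 from 47/4x_1x_2 + 3x_1 + 1/16x_2^4 + 1/16x_2^3 → 3x_1 + 1/16x_2^4 - 23/8x_2^3 - 47/16x_2^2
  leading term x_1: subtract (-1/4)·f_2 from 3x_1 + 1/16x_2^4 - 23/8x_2^3 - 47/16x_2^2 → 1/16x_2^4 - 23/8x_2^3 - 59/16x_2^2 - 3/4x_2
  leading term x_2^4: no divisor's leading term divides it; move 1/16x_2^4 to the remainder.
  leading term x_2^3: no divisor's leading term divides it; move -23/8x_2^3 to the remainder.
  leading term x_2^2: no divisor's leading term divides it; move -59/16x_2^2 to the remainder.
  leading term x_2: no divisor's leading term divides it; move -3/4x_2 to the remainder.
  remainder 1/16x_2^4 - 23/8x_2^3 - 59/16x_2^2 - 3/4x_2 ≠ 0; add h_3 = 1/16x_2^4 - 23/8x_2^3 - 59/16x_2^2 - 3/4x_2 to the basis.

The other S-polynomials (S(f_1,h_3), S(f_2,h_3)) all reduce to 0 modulo the current basis, so we have a Gröbner basis.
Inter-reduce: drop elements whose leading term is divisible by another's, tail-reduce, and make monic.
Reduced Gröbner basis: {x_1 + 1/4x_2^2 + 1/4x_2, x_2^4 - 46x_2^3 - 59x_2^2 - 12x_2}.

Since the basis is lex-ordered, x_2^4 - 46x_2^3 - 59x_2^2 - 12x_2 is univariate in x_2. Its roots are {-1, 0, 47/2 - sqrt(2257)/2, 47/2 + sqrt(2257)/2}. Back-substituting each root into the other basis elements fixes the other coordinates.
  x_2 = -1: the earlier basis element becomes x_1 = 0, giving x_1 = 0 — point (0, -1).
  x_2 = 0: the earlier basis element becomes x_1 = 0, giving x_1 = 0 — point (0, 0).
  x_2 = 47/2 - sqrt(2257)/2: the earlier basis element becomes x_1 - 6*sqrt(2257) + 285 = 0, giving x_1 = -285 + 6*sqrt(2257) — point (-285 + 6*sqrt(2257), 47/2 - sqrt(2257)/2).
  x_2 = 47/2 + sqrt(2257)/2: the earlier basis element becomes x_1 + 285 + 6*sqrt(2257) = 0, giving x_1 = -6*sqrt(2257) - 285 — point (-6*sqrt(2257) - 285, 47/2 + sqrt(2257)/2).
Substituting each solution back into the original system confirms all equations vanish.

{(0, -1), (0, 0), (-285 + 6*sqrt(2257), 47/2 - sqrt(2257)/2), (-6*sqrt(2257) - 285, 47/2 + sqrt(2257)/2)}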